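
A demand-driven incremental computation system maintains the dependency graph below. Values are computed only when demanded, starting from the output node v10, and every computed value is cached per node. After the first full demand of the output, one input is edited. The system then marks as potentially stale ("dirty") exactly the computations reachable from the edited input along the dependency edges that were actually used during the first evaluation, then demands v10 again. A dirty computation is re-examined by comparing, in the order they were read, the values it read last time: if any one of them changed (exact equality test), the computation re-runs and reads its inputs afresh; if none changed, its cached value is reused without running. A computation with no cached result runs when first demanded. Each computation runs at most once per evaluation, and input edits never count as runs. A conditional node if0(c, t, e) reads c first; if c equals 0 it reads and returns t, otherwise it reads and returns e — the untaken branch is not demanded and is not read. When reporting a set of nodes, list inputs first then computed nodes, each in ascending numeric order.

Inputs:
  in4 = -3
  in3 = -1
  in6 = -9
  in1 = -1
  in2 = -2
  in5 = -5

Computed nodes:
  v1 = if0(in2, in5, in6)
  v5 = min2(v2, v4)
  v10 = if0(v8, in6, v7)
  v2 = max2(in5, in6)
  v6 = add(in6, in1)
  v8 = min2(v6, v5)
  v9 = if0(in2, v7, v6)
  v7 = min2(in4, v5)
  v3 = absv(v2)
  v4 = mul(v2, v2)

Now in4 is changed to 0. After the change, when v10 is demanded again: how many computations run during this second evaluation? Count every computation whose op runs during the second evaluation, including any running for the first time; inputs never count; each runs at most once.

First evaluation (everything demanded from the output):
  v2 = max2(-5, -9) = -5
  v4 = mul(-5, -5) = 25
  v5 = min2(-5, 25) = -5
  v6 = add(-9, -1) = -10
  v7 = min2(-3, -5) = -5
  v8 = min2(-10, -5) = -10
  v10 = if0(v8=-10 -> else branch v7) = -5

Propagation after the edit:
  v7: runs — in4 -3->0; result -5 (same value as before).
  v10: checked — values it read are unchanged (v8 unchanged, v7 unchanged); reused cached -5 without running.

Key observation: the change is absorbed at v7 — it re-runs but produces the same value, and the output's value is unchanged.

Computations that run: v7 — 1 in total.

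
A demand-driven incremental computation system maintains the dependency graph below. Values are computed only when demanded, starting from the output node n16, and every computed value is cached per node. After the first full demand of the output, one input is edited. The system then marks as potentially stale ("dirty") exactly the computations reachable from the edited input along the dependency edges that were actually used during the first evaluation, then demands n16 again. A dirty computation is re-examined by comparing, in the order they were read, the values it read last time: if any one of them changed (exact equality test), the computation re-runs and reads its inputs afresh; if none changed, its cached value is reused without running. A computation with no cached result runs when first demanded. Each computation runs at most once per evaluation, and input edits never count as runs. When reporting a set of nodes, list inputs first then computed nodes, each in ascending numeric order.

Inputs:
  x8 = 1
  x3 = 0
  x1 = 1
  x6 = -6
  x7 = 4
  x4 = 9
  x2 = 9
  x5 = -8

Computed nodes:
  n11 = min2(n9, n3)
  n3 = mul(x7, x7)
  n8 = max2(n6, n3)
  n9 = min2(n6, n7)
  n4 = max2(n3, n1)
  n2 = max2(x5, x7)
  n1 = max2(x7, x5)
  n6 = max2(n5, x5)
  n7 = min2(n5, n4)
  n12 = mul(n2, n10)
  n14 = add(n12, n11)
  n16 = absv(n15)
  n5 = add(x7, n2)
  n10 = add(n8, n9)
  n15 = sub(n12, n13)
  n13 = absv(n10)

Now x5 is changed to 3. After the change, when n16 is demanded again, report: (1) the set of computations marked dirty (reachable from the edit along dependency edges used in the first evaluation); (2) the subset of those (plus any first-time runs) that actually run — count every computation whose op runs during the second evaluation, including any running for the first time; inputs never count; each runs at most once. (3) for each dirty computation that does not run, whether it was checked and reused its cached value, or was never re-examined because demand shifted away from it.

Marked dirty: n1, n2, n4, n5, n6, n7, n8, n9, n10, n12, n13, n15, n16.
Computations that run: n1, n2, n6 — 3 in total.
Checked but reused from cache: n4, n5, n7, n8, n9, n10, n12, n13, n15, n16.
Key observation: the cutoff stops propagation at n4 — its inputs' values are unchanged, so it reuses its cache.

First evaluation (everything demanded from the output):
  n1 = max2(4, -8) = 4
  n2 = max2(-8, 4) = 4
  n3 = mul(4, 4) = 16
  n4 = max2(16, 4) = 16
  n5 = add(4, 4) = 8
  n6 = max2(8, -8) = 8
  n7 = min2(8, 16) = 8
  n8 = max2(8, 16) = 16
  n9 = min2(8, 8) = 8
  n10 = add(16, 8) = 24
  n12 = mul(4, 24) = 96
  n13 = absv(24) = 24
  n15 = sub(96, 24) = 72
  n16 = absv(72) = 72

Propagation after the edit:
  n1: runs — x5 -8->3; result 4 (same value as before).
  n2: runs — x5 -8->3; result 4 (same value as before).
  n4: checked — values it read are unchanged (n3 unchanged, n1 unchanged); reused cached 16 without running.
  n5: checked — values it read are unchanged (x7 unchanged, n2 unchanged); reused cached 8 without running.
  n6: runs — x5 -8->3; result 8 (same value as before).
  n7: checked — values it read are unchanged (n5 unchanged, n4 unchanged); reused cached 8 without running.
  n8: checked — values it read are unchanged (n6 unchanged, n3 unchanged); reused cached 16 without running.
  n9: checked — values it read are unchanged (n6 unchanged, n7 unchanged); reused cached 8 without running.
  n10: checked — values it read are unchanged (n8 unchanged, n9 unchanged); reused cached 24 without running.
  n12: checked — values it read are unchanged (n2 unchanged, n10 unchanged); reused cached 96 without running.
  n13: checked — values it read are unchanged (n10 unchanged); reused cached 24 without running.
  n15: checked — values it read are unchanged (n12 unchanged, n13 unchanged); reused cached 72 without running.
  n16: checked — values it read are unchanged (n15 unchanged); reused cached 72 without running.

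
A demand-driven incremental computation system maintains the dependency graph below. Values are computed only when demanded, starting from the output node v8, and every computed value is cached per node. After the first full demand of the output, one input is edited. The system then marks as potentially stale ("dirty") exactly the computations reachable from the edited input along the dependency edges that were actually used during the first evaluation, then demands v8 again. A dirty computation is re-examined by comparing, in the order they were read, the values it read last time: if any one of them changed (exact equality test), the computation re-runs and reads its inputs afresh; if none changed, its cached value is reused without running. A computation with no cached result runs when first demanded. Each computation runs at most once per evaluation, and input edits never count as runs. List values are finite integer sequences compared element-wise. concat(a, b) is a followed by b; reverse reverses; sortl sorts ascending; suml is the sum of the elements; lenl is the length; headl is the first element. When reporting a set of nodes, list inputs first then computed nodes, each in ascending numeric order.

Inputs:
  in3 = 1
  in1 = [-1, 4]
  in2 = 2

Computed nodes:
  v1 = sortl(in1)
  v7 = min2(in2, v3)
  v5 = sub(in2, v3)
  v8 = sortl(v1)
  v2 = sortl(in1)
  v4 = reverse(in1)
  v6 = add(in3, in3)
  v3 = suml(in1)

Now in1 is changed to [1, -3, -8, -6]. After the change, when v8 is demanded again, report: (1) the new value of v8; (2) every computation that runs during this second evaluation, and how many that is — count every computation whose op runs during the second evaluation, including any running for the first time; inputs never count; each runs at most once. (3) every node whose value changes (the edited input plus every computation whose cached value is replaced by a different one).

New value of v8: [-8, -6, -3, 1].
Computations that run: v1, v8 — 2 in total.
Values that change: in1, v1, v8.

First evaluation (everything demanded from the output):
  v1 = sortl([-1, 4]) = [-1, 4]
  v8 = sortl([-1, 4]) = [-1, 4]

Propagation after the edit:
  v1: runs — in1 [-1, 4]->[1, -3, -8, -6]; result [-8, -6, -3, 1].
  v8: runs — v1 [-1, 4]->[-8, -6, -3, 1]; result [-8, -6, -3, 1].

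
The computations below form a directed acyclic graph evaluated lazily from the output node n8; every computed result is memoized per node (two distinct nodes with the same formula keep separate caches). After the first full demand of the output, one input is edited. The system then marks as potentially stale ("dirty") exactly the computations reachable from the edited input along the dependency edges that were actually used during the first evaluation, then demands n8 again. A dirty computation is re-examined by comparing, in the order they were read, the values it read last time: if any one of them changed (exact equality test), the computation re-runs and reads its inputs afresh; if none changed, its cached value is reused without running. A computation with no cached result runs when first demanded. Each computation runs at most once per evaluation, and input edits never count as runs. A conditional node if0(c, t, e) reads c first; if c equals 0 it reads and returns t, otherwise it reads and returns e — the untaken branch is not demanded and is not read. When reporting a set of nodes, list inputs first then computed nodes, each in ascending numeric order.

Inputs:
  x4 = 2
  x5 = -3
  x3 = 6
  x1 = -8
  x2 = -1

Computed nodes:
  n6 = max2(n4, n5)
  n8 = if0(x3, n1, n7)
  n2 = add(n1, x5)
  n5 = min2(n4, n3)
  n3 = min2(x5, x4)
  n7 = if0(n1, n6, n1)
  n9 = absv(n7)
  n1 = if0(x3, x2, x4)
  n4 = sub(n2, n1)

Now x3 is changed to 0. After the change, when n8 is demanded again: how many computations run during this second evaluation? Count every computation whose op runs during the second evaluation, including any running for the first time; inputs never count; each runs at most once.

2 computations run: n1, n8.
Note the branch switch — demand abandons n7, which is never re-examined.

First demand of the output computes:
  n1 = if0(x3=6 -> else branch x4) = 2
  n7 = if0(n1=2 -> else branch n1) = 2
  n8 = if0(x3=6 -> else branch n7) = 2

After the edit, cleaning proceeds:
  n1: a read changed (x3 6->0) — executes, giving -1.
  n7: stays stale; no demand reaches it after the flip.
  n8: a read changed (x3 6->0) — executes, giving -1.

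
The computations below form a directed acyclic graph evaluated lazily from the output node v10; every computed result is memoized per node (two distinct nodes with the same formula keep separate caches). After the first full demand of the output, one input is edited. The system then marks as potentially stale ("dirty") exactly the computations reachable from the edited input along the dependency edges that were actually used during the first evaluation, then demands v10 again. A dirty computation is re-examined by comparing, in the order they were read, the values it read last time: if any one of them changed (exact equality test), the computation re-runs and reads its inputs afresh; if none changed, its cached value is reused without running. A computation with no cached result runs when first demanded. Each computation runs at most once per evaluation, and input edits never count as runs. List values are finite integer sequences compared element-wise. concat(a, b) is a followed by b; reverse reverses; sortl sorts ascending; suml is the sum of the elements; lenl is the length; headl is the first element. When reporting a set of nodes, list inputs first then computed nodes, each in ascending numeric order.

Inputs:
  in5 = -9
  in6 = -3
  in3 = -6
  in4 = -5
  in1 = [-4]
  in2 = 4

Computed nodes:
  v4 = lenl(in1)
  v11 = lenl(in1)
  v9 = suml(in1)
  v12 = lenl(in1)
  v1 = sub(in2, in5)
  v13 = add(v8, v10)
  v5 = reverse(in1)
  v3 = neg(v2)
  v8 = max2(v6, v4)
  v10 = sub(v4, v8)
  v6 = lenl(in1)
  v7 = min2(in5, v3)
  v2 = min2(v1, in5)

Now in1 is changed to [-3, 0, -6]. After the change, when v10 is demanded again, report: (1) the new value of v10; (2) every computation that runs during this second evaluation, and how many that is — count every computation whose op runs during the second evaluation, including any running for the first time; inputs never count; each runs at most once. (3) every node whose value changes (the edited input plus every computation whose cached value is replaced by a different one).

Demanding v10 again yields 0.
4 computations run: v4, v6, v8, v10.
The nodes whose values change: in1, v4, v6, v8.

First demand of the output computes:
  v4 = lenl([-4]) = 1
  v6 = lenl([-4]) = 1
  v8 = max2(1, 1) = 1
  v10 = sub(1, 1) = 0

After the edit, cleaning proceeds:
  v4: a read changed (in1 [-4]->[-3, 0, -6]) — executes, giving 3.
  v6: a read changed (in1 [-4]->[-3, 0, -6]) — executes, giving 3.
  v8: a read changed (v6 1->3; v4 1->3) — executes, giving 3.
  v10: a read changed (v4 1->3; v8 1->3) — executes, giving 0 — identical to its old value.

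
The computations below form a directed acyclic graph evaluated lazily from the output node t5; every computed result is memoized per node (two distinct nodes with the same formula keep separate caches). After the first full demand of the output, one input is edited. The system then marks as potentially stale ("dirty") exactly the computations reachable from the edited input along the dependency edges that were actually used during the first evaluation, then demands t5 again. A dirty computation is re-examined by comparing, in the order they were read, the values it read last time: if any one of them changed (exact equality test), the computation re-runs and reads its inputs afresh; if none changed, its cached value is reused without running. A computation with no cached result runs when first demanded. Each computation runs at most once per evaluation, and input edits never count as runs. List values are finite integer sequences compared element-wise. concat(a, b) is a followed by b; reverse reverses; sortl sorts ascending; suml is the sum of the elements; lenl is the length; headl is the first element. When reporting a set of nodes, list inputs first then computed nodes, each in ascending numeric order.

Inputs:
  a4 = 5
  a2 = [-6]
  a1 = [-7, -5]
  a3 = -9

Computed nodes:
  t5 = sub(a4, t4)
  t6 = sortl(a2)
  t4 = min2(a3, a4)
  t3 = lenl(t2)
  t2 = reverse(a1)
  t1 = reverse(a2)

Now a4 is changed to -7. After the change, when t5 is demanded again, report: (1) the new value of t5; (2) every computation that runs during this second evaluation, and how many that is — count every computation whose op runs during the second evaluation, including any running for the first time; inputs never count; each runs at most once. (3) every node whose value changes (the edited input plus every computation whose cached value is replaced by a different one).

First demand of the output computes:
  t4 = min2(-9, 5) = -9
  t5 = sub(5, -9) = 14

After the edit, cleaning proceeds:
  t4: a read changed (a4 5->-7) — executes, giving -9 — identical to its old value.
  t5: a read changed (a4 5->-7) — executes, giving 2.

Demanding t5 again yields 2.
2 computations run: t4, t5.
The nodes whose values change: a4, t5.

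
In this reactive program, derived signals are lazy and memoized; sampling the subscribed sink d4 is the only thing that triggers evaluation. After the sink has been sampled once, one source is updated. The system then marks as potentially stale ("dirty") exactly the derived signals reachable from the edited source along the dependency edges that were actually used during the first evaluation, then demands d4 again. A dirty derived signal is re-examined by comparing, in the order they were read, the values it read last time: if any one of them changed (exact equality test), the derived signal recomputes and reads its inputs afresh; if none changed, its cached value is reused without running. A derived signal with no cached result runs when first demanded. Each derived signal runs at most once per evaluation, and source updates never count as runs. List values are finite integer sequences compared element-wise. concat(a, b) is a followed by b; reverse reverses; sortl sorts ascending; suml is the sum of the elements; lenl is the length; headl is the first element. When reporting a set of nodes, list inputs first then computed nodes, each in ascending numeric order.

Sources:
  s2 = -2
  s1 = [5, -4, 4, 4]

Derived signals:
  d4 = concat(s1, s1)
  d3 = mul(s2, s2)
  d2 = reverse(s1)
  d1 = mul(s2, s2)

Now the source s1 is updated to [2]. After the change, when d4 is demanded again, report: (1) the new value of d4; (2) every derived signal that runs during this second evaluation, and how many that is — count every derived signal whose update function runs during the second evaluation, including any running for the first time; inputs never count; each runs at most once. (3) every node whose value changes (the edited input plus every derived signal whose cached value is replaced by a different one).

Demanding d4 again yields [2, 2].
1 derived signals run: d4.
The nodes whose values change: s1, d4.

First demand of the output computes:
  d4 = concat([5, -4, 4, 4], [5, -4, 4, 4]) = [5, -4, 4, 4, 5, -4, 4, 4]

After the edit, cleaning proceeds:
  d4: a read changed (s1 [5, -4, 4, 4]->[2]; s1 [5, -4, 4, 4]->[2]) — executes, giving [2, 2].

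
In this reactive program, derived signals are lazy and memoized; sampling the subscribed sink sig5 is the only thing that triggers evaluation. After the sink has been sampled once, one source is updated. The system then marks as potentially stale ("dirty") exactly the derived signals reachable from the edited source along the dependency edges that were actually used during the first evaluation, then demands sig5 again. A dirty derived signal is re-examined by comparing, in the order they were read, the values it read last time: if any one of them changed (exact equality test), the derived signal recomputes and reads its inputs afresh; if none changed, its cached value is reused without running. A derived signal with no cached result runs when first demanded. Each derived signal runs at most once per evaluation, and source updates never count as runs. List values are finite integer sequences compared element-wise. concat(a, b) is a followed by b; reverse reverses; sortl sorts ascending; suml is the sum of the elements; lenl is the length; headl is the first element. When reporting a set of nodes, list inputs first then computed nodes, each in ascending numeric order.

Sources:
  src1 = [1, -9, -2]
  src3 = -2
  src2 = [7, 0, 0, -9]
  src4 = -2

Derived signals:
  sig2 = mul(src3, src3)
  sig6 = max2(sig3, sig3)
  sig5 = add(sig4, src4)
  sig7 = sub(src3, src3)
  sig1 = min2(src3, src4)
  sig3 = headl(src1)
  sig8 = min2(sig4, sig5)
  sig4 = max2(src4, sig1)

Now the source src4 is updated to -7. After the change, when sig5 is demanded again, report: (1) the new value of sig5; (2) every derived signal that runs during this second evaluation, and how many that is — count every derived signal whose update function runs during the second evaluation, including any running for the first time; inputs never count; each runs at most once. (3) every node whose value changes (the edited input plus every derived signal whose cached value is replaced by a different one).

Demanding sig5 again yields -14.
3 derived signals run: sig1, sig4, sig5.
The nodes whose values change: src4, sig1, sig4, sig5.

First demand of the output computes:
  sig1 = min2(-2, -2) = -2
  sig4 = max2(-2, -2) = -2
  sig5 = add(-2, -2) = -4

After the edit, cleaning proceeds:
  sig1: a read changed (src4 -2->-7) — executes, giving -7.
  sig4: a read changed (src4 -2->-7; sig1 -2->-7) — executes, giving -7.
  sig5: a read changed (sig4 -2->-7; src4 -2->-7) — executes, giving -14.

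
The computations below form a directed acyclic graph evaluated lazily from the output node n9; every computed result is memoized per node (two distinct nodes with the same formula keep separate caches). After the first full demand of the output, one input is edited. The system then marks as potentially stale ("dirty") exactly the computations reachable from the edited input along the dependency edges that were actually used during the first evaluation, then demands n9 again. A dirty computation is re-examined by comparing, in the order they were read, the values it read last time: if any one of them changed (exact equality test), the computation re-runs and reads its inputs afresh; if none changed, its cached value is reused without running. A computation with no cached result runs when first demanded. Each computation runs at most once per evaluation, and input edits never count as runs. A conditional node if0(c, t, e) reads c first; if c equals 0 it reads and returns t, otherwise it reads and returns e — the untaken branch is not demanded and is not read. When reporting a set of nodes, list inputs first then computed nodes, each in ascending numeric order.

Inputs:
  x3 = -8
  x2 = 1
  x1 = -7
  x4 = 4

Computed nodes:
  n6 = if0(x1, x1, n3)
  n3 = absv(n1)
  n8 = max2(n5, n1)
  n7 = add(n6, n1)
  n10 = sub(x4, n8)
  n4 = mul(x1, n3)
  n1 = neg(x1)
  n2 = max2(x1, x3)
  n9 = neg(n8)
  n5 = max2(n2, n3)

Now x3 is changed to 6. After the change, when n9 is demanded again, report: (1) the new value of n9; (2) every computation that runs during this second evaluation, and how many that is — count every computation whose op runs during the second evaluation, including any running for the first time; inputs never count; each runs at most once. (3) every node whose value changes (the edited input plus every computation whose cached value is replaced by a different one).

Demanding n9 again yields -7.
2 computations run: n2, n5.
The nodes whose values change: x3, n2.
Note the absorption at n5: it re-runs yet its value is the same, leaving the output's value untouched.

First demand of the output computes:
  n1 = neg(-7) = 7
  n2 = max2(-7, -8) = -7
  n3 = absv(7) = 7
  n5 = max2(-7, 7) = 7
  n8 = max2(7, 7) = 7
  n9 = neg(7) = -7

After the edit, cleaning proceeds:
  n2: a read changed (x3 -8->6) — executes, giving 6.
  n5: a read changed (n2 -7->6) — executes, giving 7 — identical to its old value.
  n8: dirty, but its reads are unchanged (n5 unchanged, n1 unchanged); cached 7 stands.
  n9: dirty, but its reads are unchanged (n8 unchanged); cached -7 stands.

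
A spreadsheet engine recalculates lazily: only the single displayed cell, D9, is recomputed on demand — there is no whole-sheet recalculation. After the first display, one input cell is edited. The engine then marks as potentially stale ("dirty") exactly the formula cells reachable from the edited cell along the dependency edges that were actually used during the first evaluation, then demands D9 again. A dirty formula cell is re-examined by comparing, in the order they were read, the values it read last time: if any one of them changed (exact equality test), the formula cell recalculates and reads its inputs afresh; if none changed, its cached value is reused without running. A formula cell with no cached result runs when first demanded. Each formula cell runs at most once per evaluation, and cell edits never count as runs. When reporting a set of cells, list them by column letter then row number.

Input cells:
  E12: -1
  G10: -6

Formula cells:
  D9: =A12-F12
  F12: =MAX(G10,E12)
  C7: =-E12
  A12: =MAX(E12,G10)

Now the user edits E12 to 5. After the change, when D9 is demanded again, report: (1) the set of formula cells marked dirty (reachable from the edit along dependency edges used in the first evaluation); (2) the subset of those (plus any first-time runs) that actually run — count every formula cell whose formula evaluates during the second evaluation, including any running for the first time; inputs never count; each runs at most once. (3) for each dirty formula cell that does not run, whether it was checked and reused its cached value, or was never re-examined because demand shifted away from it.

Marked dirty: A12, D9, F12.
Formula cells that run: A12, D9, F12 — 3 in total.
Every dirty formula cell ran.

First evaluation (everything demanded from the output):
  A12 = MAX(-1, -6) = -1
  F12 = MAX(-6, -1) = -1
  D9 = -1 - -1 = 0

Propagation after the edit:
  A12: runs — E12 -1->5; result 5.
  F12: runs — E12 -1->5; result 5.
  D9: runs — A12 -1->5; F12 -1->5; result 0 (same value as before).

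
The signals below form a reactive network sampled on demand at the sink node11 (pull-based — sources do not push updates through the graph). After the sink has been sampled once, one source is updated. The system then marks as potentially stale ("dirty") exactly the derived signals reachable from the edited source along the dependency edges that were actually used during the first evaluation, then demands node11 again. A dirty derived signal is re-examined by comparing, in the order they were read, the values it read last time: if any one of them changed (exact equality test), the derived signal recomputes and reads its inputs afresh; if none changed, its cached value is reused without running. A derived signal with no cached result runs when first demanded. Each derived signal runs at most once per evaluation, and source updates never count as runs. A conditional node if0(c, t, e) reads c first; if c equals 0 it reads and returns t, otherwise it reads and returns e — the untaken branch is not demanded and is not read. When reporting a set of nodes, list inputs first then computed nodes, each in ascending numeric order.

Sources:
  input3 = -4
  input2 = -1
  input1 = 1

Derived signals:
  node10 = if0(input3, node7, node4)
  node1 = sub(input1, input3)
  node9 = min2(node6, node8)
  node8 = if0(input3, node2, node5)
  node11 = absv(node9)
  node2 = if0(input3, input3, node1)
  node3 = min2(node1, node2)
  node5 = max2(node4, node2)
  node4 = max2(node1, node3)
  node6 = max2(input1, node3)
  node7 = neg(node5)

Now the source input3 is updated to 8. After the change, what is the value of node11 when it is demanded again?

Initial pass — values computed on the first demand:
  node1 = sub(1, -4) = 5
  node2 = if0(input3=-4 -> else branch node1) = 5
  node3 = min2(5, 5) = 5
  node4 = max2(5, 5) = 5
  node5 = max2(5, 5) = 5
  node6 = max2(1, 5) = 5
  node8 = if0(input3=-4 -> else branch node5) = 5
  node9 = min2(5, 5) = 5
  node11 = absv(5) = 5

Second demand — change propagation:
  node1: re-runs because input3 -4->8; new result -7.
  node2: re-runs because input3 -4->8; node1 5->-7; new result -7.
  node3: re-runs because node1 5->-7; node2 5->-7; new result -7.
  node4: re-runs because node1 5->-7; node3 5->-7; new result -7.
  node5: re-runs because node4 5->-7; node2 5->-7; new result -7.
  node6: re-runs because node3 5->-7; new result 1.
  node8: re-runs because input3 -4->8; node5 5->-7; new result -7.
  node9: re-runs because node6 5->1; node8 5->-7; new result -7.
  node11: re-runs because node9 5->-7; new result 7.

node11 now evaluates to 7.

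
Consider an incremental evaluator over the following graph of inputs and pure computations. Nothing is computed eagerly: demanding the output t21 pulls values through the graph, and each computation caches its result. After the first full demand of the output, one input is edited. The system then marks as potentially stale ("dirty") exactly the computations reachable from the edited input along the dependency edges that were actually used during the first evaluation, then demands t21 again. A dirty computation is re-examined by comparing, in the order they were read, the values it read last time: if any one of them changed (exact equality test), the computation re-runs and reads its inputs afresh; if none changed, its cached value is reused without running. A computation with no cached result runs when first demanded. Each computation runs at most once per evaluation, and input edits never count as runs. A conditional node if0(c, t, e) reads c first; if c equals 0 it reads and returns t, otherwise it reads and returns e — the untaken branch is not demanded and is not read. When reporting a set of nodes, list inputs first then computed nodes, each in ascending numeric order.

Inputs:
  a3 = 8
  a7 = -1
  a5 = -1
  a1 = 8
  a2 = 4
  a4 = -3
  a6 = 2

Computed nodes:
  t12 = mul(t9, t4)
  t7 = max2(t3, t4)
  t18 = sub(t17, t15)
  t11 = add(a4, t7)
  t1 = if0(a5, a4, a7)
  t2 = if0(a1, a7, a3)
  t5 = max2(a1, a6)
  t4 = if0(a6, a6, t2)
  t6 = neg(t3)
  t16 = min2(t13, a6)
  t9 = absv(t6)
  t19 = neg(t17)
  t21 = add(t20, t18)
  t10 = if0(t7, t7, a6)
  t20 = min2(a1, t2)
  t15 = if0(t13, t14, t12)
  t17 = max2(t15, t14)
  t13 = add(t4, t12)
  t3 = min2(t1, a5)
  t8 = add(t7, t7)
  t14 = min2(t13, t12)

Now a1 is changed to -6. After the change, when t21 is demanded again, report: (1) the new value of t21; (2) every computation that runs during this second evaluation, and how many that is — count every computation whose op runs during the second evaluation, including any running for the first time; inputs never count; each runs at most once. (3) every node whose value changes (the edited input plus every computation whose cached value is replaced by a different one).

Initial pass — values computed on the first demand:
  t1 = if0(a5=-1 -> else branch a7) = -1
  t2 = if0(a1=8 -> else branch a3) = 8
  t3 = min2(-1, -1) = -1
  t4 = if0(a6=2 -> else branch t2) = 8
  t6 = neg(-1) = 1
  t9 = absv(1) = 1
  t12 = mul(1, 8) = 8
  t13 = add(8, 8) = 16
  t14 = min2(16, 8) = 8
  t15 = if0(t13=16 -> else branch t12) = 8
  t17 = max2(8, 8) = 8
  t18 = sub(8, 8) = 0
  t20 = min2(8, 8) = 8
  t21 = add(8, 0) = 8

Second demand — change propagation:
  t2: re-runs because a1 8->-6; new result 8 (unchanged).
  t4: re-examined; everything it read last time is the same (a6 unchanged, t2 unchanged) — cache 8 kept, no run.
  t12: re-examined; everything it read last time is the same (t9 unchanged, t4 unchanged) — cache 8 kept, no run.
  t13: re-examined; everything it read last time is the same (t4 unchanged, t12 unchanged) — cache 16 kept, no run.
  t14: re-examined; everything it read last time is the same (t13 unchanged, t12 unchanged) — cache 8 kept, no run.
  t15: re-examined; everything it read last time is the same (t13 unchanged, t12 unchanged) — cache 8 kept, no run.
  t17: re-examined; everything it read last time is the same (t15 unchanged, t14 unchanged) — cache 8 kept, no run.
  t18: re-examined; everything it read last time is the same (t17 unchanged, t15 unchanged) — cache 0 kept, no run.
  t20: re-runs because a1 8->-6; new result -6.
  t21: re-runs because t20 8->-6; new result -6.

The important point: at t4 every value read last time is unchanged, so the dirty flag clears without a run.

t21 now evaluates to -6.
Run set: t2, t20, t21 (3 run).
Changed values: a1, t20, t21.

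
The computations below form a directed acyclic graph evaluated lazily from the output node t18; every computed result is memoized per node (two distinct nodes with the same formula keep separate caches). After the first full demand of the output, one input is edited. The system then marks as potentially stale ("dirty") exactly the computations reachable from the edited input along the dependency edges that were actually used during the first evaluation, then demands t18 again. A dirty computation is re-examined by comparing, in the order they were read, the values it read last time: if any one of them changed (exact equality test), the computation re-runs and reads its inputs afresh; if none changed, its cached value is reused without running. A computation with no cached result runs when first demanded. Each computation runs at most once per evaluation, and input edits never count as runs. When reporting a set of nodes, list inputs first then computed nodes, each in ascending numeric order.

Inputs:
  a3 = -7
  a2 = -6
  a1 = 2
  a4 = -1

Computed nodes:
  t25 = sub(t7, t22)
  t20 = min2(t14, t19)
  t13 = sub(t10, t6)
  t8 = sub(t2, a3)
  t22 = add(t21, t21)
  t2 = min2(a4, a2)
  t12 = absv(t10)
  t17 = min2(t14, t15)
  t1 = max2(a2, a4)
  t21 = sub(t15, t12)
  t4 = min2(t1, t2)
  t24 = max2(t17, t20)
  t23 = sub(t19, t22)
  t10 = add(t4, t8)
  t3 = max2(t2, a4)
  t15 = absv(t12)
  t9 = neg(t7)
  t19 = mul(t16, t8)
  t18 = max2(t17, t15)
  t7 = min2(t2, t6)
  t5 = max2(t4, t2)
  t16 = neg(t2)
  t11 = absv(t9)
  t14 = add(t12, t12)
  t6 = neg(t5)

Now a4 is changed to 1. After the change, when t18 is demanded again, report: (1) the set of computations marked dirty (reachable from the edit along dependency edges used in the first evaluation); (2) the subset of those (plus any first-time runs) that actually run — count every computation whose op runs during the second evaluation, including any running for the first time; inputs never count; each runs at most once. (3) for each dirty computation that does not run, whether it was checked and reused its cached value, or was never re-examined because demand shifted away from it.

The edit dirties: t1, t2, t4, t8, t10, t12, t14, t15, t17, t18.
3 computations run: t1, t2, t4.
Cache hits after checking: t8, t10, t12, t14, t15, t17, t18.
Note where the cutoff bites: t8 is checked, finds nothing changed, and keeps its cache.

First demand of the output computes:
  t1 = max2(-6, -1) = -1
  t2 = min2(-1, -6) = -6
  t4 = min2(-1, -6) = -6
  t8 = sub(-6, -7) = 1
  t10 = add(-6, 1) = -5
  t12 = absv(-5) = 5
  t14 = add(5, 5) = 10
  t15 = absv(5) = 5
  t17 = min2(10, 5) = 5
  t18 = max2(5, 5) = 5

After the edit, cleaning proceeds:
  t1: a read changed (a4 -1->1) — executes, giving 1.
  t2: a read changed (a4 -1->1) — executes, giving -6 — identical to its old value.
  t4: a read changed (t1 -1->1) — executes, giving -6 — identical to its old value.
  t8: dirty, but its reads are unchanged (t2 unchanged, a3 unchanged); cached 1 stands.
  t10: dirty, but its reads are unchanged (t4 unchanged, t8 unchanged); cached -5 stands.
  t12: dirty, but its reads are unchanged (t10 unchanged); cached 5 stands.
  t14: dirty, but its reads are unchanged (t12 unchanged, t12 unchanged); cached 10 stands.
  t15: dirty, but its reads are unchanged (t12 unchanged); cached 5 stands.
  t17: dirty, but its reads are unchanged (t14 unchanged, t15 unchanged); cached 5 stands.
  t18: dirty, but its reads are unchanged (t17 unchanged, t15 unchanged); cached 5 stands.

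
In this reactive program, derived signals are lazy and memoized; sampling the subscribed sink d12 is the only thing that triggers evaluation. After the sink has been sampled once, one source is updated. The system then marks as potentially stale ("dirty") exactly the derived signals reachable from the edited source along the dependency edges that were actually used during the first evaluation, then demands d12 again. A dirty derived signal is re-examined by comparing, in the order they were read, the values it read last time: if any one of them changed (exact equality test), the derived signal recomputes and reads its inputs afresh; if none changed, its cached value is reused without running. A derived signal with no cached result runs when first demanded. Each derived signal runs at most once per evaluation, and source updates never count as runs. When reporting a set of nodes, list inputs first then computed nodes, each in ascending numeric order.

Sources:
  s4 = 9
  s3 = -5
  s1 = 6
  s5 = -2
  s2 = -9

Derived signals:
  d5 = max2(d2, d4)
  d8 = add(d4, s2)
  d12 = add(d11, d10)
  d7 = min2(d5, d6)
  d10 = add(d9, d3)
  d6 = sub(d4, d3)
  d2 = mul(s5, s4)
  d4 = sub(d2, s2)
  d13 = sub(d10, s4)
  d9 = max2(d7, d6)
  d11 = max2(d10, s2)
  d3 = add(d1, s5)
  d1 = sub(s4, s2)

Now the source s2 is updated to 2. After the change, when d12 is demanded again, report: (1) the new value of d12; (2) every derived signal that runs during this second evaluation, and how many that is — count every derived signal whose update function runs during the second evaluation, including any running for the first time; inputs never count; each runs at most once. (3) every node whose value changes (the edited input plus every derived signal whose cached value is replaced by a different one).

First demand of the output computes:
  d1 = sub(9, -9) = 18
  d2 = mul(-2, 9) = -18
  d3 = add(18, -2) = 16
  d4 = sub(-18, -9) = -9
  d5 = max2(-18, -9) = -9
  d6 = sub(-9, 16) = -25
  d7 = min2(-9, -25) = -25
  d9 = max2(-25, -25) = -25
  d10 = add(-25, 16) = -9
  d11 = max2(-9, -9) = -9
  d12 = add(-9, -9) = -18

After the edit, cleaning proceeds:
  d1: a read changed (s2 -9->2) — executes, giving 7.
  d3: a read changed (d1 18->7) — executes, giving 5.
  d4: a read changed (s2 -9->2) — executes, giving -20.
  d5: a read changed (d4 -9->-20) — executes, giving -18.
  d6: a read changed (d4 -9->-20; d3 16->5) — executes, giving -25 — identical to its old value.
  d7: a read changed (d5 -9->-18) — executes, giving -25 — identical to its old value.
  d9: dirty, but its reads are unchanged (d7 unchanged, d6 unchanged); cached -25 stands.
  d10: a read changed (d3 16->5) — executes, giving -20.
  d11: a read changed (d10 -9->-20; s2 -9->2) — executes, giving 2.
  d12: a read changed (d11 -9->2; d10 -9->-20) — executes, giving -18 — identical to its old value.

Note where the cutoff bites: d9 is checked, finds nothing changed, and keeps its cache.

Demanding d12 again yields -18.
9 derived signals run: d1, d3, d4, d5, d6, d7, d10, d11, d12.
The nodes whose values change: s2, d1, d3, d4, d5, d10, d11.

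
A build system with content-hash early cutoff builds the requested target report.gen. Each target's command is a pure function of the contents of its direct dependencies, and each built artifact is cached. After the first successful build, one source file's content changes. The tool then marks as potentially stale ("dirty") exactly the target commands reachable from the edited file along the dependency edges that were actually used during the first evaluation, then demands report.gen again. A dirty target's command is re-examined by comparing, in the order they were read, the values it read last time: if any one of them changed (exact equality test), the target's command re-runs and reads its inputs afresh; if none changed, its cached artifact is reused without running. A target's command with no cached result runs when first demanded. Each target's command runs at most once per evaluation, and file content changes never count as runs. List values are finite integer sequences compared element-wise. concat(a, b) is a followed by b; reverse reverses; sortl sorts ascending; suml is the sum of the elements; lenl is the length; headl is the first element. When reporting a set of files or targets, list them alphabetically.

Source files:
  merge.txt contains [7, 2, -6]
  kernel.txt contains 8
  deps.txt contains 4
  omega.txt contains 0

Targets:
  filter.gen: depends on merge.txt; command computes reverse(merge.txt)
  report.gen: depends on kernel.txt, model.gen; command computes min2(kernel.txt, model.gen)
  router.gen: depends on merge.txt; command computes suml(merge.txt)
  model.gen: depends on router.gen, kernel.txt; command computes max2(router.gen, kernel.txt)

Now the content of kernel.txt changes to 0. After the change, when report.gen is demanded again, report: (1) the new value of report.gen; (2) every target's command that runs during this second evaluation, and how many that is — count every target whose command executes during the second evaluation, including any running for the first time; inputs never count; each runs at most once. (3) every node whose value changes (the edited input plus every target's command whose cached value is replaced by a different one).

New value of report.gen: 0.
Target commands that run: model.gen, report.gen — 2 in total.
Values that change: kernel.txt, model.gen, report.gen.

First evaluation (everything demanded from the output):
  router.gen = suml([7, 2, -6]) = 3
  model.gen = max2(3, 8) = 8
  report.gen = min2(8, 8) = 8

Propagation after the edit:
  model.gen: runs — kernel.txt 8->0; result 3.
  report.gen: runs — kernel.txt 8->0; model.gen 8->3; result 0.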